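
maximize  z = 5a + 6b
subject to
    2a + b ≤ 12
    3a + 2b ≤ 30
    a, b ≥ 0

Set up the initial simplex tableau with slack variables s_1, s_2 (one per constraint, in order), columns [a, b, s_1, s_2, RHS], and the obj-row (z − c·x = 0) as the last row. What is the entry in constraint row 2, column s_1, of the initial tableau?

0

Slack s_1 belongs to constraint 1; its column is the unit vector e_1, so the entry in row 2 is 0.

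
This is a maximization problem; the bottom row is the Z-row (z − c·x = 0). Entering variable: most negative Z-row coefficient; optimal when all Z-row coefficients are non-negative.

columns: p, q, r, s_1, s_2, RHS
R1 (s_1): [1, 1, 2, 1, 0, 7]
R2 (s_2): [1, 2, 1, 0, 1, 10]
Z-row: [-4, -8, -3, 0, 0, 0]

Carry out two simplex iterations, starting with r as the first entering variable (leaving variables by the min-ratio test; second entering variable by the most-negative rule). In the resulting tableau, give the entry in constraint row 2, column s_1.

Ratio test on column r — row 1: 7/2 = 7/2; row 2: 10/1 = 10. Minimum is 7/2 at row 1 (s_1 leaves); pivot element 2.
Divide row 1 by 2; eliminate column r from the other rows.
Second iteration: most negative Z-row entry is -13/2 in column q, so q enters.
Ratio test on column q — row 1: (7/2)/(1/2) = 7; row 2: (13/2)/(3/2) = 13/3. Minimum is 13/3 at row 2 (s_2 leaves); pivot element 3/2.
Divide row 2 by 3/2; eliminate column q from the other rows.
After both pivots, the entry at constraint row 2, column s_1 is -1/3.

-1/3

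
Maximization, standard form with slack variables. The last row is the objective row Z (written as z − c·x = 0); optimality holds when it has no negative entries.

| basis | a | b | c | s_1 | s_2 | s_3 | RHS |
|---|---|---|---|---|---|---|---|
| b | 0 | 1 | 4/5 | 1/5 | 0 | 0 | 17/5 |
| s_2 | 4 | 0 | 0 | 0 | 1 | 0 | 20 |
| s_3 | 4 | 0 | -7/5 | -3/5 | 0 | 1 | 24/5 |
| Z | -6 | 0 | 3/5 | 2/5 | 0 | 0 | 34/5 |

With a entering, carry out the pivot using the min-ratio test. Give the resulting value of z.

Ratio test on column a — row 1: entry 0 ≤ 0; row 2: 20/4 = 5; row 3: (24/5)/4 = 6/5. Minimum is 6/5 at row 3 (s_3 leaves); pivot element 4.
Pivot on row 3; the Z-row RHS becomes 34/5 − (-6)·(6/5) = 14.

14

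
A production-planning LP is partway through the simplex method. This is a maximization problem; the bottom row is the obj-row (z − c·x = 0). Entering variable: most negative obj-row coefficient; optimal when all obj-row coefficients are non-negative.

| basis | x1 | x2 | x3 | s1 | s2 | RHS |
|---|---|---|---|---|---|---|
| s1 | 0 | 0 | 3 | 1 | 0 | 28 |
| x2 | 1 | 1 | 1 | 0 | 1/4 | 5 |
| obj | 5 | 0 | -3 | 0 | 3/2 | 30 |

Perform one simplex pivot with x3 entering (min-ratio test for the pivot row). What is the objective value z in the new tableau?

45

Ratio test on column x3 — row 1: 28/3 = 28/3; row 2: 5/1 = 5. Minimum is 5 at row 2 (x2 leaves); pivot element 1.
Pivot on row 2; the obj-row RHS becomes 30 − (-3)·5 = 45.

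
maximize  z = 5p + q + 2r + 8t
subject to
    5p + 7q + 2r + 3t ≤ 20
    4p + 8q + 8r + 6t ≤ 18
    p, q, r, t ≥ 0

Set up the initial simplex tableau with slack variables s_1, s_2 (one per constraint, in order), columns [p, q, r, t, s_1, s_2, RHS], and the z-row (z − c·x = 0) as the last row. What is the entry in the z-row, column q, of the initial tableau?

The z-row carries the negated objective coefficients: the q entry is -1.

-1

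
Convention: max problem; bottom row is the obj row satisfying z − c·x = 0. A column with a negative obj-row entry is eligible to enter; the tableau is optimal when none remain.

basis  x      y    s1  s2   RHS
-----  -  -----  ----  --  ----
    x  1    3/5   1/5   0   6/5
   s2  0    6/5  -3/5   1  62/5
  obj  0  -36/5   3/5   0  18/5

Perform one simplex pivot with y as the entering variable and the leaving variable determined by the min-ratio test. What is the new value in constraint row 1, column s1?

1/3

Ratio test on column y — row 1: (6/5)/(3/5) = 2; row 2: (62/5)/(6/5) = 31/3. Minimum is 2 at row 1 (x leaves); pivot element 3/5.
Divide row 1 by 3/5; eliminate column y from the other rows.
In the new row 1, the s1 entry is the old entry divided by the pivot: (1/5)/(3/5) = 1/3.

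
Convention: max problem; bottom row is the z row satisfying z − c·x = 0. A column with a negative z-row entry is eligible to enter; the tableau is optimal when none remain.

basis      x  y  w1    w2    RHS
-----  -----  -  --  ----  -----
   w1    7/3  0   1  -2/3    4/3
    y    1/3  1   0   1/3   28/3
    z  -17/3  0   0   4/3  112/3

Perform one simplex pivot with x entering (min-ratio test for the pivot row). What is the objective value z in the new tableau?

284/7

Ratio test on column x — row 1: (4/3)/(7/3) = 4/7; row 2: (28/3)/(1/3) = 28. Minimum is 4/7 at row 1 (w1 leaves); pivot element 7/3.
Pivot on row 1; the z-row RHS becomes 112/3 − (-17/3)·(4/7) = 284/7.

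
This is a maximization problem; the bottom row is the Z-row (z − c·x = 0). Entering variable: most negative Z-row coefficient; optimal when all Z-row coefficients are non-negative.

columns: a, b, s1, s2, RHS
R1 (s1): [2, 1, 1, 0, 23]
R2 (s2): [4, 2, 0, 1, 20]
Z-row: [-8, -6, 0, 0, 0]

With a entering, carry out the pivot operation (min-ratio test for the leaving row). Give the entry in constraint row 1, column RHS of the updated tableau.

13

Ratio test on column a — row 1: 23/2 = 23/2; row 2: 20/4 = 5. Minimum is 5 at row 2 (s2 leaves); pivot element 4.
Divide row 2 by 4; eliminate column a from the other rows.
Row 1 update in column RHS: 23 − 2·5 = 13.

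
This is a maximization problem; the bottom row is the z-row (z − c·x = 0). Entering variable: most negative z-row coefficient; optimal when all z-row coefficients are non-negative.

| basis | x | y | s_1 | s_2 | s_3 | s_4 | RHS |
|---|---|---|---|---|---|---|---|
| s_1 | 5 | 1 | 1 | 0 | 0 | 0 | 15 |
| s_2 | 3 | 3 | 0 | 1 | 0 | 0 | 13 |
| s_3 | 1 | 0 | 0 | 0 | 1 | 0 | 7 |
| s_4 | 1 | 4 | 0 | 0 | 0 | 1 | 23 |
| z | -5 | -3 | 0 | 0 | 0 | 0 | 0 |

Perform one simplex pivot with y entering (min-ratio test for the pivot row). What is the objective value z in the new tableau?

13

Ratio test on column y — row 1: 15/1 = 15; row 2: 13/3 = 13/3; row 3: entry 0 ≤ 0; row 4: 23/4 = 23/4. Minimum is 13/3 at row 2 (s_2 leaves); pivot element 3.
Pivot on row 2; the z-row RHS becomes 0 − (-3)·(13/3) = 13.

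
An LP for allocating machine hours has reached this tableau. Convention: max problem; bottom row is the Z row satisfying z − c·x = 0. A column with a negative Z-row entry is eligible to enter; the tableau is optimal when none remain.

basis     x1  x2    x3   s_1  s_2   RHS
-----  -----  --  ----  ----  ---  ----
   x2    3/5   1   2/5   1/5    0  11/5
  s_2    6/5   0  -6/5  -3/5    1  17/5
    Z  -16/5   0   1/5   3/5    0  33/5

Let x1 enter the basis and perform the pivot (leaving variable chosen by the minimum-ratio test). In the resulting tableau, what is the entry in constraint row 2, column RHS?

17/6

Ratio test on column x1 — row 1: (11/5)/(3/5) = 11/3; row 2: (17/5)/(6/5) = 17/6. Minimum is 17/6 at row 2 (s_2 leaves); pivot element 6/5.
Divide row 2 by 6/5; eliminate column x1 from the other rows.
In the new row 2, the RHS entry is the old entry divided by the pivot: (17/5)/(6/5) = 17/6.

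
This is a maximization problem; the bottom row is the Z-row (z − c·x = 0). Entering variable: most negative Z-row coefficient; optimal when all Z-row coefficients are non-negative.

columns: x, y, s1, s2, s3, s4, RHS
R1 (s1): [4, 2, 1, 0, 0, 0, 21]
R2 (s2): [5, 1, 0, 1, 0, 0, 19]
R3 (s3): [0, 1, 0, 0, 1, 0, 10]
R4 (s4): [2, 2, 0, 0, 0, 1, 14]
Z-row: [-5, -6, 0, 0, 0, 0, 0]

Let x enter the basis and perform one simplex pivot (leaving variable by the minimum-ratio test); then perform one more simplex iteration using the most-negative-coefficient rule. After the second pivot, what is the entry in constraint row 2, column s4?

Ratio test on column x — row 1: 21/4 = 21/4; row 2: 19/5 = 19/5; row 3: entry 0 ≤ 0; row 4: 14/2 = 7. Minimum is 19/5 at row 2 (s2 leaves); pivot element 5.
Divide row 2 by 5; eliminate column x from the other rows.
Second iteration: most negative Z-row entry is -5 in column y, so y enters.
Ratio test on column y — row 1: (29/5)/(6/5) = 29/6; row 2: (19/5)/(1/5) = 19; row 3: 10/1 = 10; row 4: (32/5)/(8/5) = 4. Minimum is 4 at row 4 (s4 leaves); pivot element 8/5.
Divide row 4 by 8/5; eliminate column y from the other rows.
After both pivots, the entry at constraint row 2, column s4 is -1/8.

-1/8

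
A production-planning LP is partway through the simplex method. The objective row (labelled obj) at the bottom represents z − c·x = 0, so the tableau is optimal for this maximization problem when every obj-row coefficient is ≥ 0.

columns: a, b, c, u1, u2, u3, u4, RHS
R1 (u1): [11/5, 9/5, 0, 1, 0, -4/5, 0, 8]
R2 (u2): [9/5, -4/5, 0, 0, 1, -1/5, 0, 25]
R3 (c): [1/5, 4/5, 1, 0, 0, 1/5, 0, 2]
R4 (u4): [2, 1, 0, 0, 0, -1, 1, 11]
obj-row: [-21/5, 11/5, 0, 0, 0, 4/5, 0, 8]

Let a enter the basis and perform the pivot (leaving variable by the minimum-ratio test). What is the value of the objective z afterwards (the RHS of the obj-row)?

Ratio test on column a — row 1: 8/(11/5) = 40/11; row 2: 25/(9/5) = 125/9; row 3: 2/(1/5) = 10; row 4: 11/2 = 11/2. Minimum is 40/11 at row 1 (u1 leaves); pivot element 11/5.
Pivot on row 1; the obj-row RHS becomes 8 − (-21/5)·(40/11) = 256/11.

256/11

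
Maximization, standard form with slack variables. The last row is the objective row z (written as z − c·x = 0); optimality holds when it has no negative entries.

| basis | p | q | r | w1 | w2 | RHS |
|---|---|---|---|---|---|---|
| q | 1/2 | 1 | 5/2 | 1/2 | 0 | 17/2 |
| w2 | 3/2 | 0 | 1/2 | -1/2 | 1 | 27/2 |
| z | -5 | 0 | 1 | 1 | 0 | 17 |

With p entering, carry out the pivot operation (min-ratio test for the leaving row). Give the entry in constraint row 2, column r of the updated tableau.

Ratio test on column p — row 1: (17/2)/(1/2) = 17; row 2: (27/2)/(3/2) = 9. Minimum is 9 at row 2 (w2 leaves); pivot element 3/2.
Divide row 2 by 3/2; eliminate column p from the other rows.
In the new row 2, the r entry is the old entry divided by the pivot: (1/2)/(3/2) = 1/3.

1/3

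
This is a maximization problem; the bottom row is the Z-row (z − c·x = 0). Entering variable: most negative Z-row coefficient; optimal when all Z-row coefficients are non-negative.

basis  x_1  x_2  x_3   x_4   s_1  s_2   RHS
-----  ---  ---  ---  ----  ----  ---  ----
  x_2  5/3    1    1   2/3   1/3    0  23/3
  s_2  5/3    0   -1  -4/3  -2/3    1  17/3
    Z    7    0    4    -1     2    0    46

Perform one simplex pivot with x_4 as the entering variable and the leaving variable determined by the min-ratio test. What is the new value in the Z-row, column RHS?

Ratio test on column x_4 — row 1: (23/3)/(2/3) = 23/2; row 2: entry -4/3 ≤ 0. Minimum is 23/2 at row 1 (x_2 leaves); pivot element 2/3.
Divide row 1 by 2/3; eliminate column x_4 from the other rows.
Z-row update in column RHS: 46 − (-1)·(23/2) = 115/2.

115/2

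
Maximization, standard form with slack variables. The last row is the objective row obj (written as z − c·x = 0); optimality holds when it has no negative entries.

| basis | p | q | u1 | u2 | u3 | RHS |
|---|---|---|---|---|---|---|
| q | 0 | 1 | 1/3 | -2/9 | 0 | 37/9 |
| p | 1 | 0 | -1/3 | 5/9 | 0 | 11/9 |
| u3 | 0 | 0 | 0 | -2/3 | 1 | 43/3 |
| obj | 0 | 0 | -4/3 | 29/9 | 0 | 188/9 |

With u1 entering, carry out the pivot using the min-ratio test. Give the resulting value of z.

Ratio test on column u1 — row 1: (37/9)/(1/3) = 37/3; row 2: entry -1/3 ≤ 0; row 3: entry 0 ≤ 0. Minimum is 37/3 at row 1 (q leaves); pivot element 1/3.
Pivot on row 1; the obj-row RHS becomes 188/9 − (-4/3)·(37/3) = 112/3.

112/3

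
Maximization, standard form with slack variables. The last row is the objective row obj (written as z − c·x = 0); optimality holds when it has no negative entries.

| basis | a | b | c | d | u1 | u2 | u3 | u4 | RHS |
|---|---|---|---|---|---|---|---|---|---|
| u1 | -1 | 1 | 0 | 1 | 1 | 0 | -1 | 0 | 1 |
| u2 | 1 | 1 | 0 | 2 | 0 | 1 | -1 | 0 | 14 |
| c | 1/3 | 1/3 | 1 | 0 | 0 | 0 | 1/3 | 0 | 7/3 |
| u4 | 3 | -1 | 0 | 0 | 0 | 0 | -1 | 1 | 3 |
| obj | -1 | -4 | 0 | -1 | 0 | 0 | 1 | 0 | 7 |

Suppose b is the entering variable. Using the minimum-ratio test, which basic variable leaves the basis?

Column b entries and ratios — u1: 1/1 = 1; u2: 14/1 = 14; c: (7/3)/(1/3) = 7; u4: -1 ≤ 0, skip.
Smallest ratio is 1 in the row of u1, so u1 leaves.

u1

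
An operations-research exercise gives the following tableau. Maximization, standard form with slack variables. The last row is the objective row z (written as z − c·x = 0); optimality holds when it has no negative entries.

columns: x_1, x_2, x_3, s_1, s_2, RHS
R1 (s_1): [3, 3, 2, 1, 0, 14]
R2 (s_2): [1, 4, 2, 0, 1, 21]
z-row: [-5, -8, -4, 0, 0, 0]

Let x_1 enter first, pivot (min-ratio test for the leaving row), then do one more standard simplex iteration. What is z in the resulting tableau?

112/3

Ratio test on column x_1 — row 1: 14/3 = 14/3; row 2: 21/1 = 21. Minimum is 14/3 at row 1 (s_1 leaves); pivot element 3.
Pivot on row 1; the z-row RHS becomes 0 − (-5)·(14/3) = 70/3.
Next entering variable (most negative z-row entry -3): x_2.
Ratio test on column x_2 — row 1: (14/3)/1 = 14/3; row 2: (49/3)/3 = 49/9. Minimum is 14/3 at row 1 (x_1 leaves); pivot element 1.
After the second pivot the z-row RHS is 70/3 − (-3)·(14/3) = 112/3.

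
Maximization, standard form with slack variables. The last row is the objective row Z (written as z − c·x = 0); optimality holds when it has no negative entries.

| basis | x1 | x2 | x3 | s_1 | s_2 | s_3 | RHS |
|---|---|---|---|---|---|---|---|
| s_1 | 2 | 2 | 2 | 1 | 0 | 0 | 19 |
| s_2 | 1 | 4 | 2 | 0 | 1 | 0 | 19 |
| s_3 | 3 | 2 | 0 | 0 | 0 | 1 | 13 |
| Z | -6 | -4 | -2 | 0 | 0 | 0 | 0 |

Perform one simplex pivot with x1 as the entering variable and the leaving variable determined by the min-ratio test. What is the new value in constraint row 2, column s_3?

-1/3

Ratio test on column x1 — row 1: 19/2 = 19/2; row 2: 19/1 = 19; row 3: 13/3 = 13/3. Minimum is 13/3 at row 3 (s_3 leaves); pivot element 3.
Divide row 3 by 3; eliminate column x1 from the other rows.
Row 2 update in column s_3: 0 − 1·(1/3) = -1/3.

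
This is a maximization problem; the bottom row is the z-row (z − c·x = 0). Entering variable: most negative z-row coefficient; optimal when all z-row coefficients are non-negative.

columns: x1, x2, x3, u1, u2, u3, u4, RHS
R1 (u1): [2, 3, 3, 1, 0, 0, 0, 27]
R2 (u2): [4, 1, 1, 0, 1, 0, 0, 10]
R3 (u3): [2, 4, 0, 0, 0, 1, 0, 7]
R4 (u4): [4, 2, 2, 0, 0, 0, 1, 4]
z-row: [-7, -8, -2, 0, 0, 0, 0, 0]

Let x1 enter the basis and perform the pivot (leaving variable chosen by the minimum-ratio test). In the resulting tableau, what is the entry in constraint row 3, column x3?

-1

Ratio test on column x1 — row 1: 27/2 = 27/2; row 2: 10/4 = 5/2; row 3: 7/2 = 7/2; row 4: 4/4 = 1. Minimum is 1 at row 4 (u4 leaves); pivot element 4.
Divide row 4 by 4; eliminate column x1 from the other rows.
Row 3 update in column x3: 0 − 2·(1/2) = -1.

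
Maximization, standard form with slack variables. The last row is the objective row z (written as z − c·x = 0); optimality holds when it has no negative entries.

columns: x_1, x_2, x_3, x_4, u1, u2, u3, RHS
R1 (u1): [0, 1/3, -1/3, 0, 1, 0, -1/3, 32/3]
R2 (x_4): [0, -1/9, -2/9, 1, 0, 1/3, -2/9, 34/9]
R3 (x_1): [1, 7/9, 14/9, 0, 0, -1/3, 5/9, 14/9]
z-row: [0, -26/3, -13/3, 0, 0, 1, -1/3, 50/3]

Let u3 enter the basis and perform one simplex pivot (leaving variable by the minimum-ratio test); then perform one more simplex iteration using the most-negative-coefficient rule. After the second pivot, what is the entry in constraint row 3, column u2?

-3/7

Ratio test on column u3 — row 1: entry -1/3 ≤ 0; row 2: entry -2/9 ≤ 0; row 3: (14/9)/(5/9) = 14/5. Minimum is 14/5 at row 3 (x_1 leaves); pivot element 5/9.
Divide row 3 by 5/9; eliminate column u3 from the other rows.
Second iteration: most negative z-row entry is -41/5 in column x_2, so x_2 enters.
Ratio test on column x_2 — row 1: (58/5)/(4/5) = 29/2; row 2: (22/5)/(1/5) = 22; row 3: (14/5)/(7/5) = 2. Minimum is 2 at row 3 (u3 leaves); pivot element 7/5.
Divide row 3 by 7/5; eliminate column x_2 from the other rows.
After both pivots, the entry at constraint row 3, column u2 is -3/7.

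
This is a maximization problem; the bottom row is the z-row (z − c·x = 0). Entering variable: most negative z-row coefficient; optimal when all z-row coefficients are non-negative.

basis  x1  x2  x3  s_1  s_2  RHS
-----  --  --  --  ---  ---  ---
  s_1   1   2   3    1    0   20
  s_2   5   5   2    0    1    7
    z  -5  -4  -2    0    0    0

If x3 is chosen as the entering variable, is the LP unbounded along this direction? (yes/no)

no

Column x3 has positive entries in row(s) 1, 2, so the ratio test bounds it — not unbounded.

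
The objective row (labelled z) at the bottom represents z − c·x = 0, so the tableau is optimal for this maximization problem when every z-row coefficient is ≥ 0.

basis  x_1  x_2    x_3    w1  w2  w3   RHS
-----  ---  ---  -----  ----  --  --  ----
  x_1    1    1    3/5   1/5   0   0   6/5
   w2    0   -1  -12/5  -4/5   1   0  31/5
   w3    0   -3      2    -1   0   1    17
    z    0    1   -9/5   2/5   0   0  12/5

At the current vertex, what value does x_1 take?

x_1 is basic (row 1); its value is the RHS of that row, 6/5.

6/5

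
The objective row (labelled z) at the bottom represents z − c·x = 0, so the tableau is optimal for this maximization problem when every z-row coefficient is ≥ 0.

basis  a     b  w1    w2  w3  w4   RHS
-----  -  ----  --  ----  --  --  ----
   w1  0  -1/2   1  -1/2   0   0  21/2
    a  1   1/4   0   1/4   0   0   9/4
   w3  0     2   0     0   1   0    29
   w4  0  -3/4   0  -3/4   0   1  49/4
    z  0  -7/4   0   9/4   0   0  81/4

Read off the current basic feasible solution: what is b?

0

b is not in the basis, so in the current basic feasible solution b = 0.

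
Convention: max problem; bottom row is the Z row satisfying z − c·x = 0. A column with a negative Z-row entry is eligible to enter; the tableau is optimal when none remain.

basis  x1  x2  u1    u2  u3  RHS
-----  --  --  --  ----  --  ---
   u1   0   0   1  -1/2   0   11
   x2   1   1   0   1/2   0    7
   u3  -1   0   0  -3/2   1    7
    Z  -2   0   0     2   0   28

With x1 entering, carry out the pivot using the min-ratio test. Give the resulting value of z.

42

Ratio test on column x1 — row 1: entry 0 ≤ 0; row 2: 7/1 = 7; row 3: entry -1 ≤ 0. Minimum is 7 at row 2 (x2 leaves); pivot element 1.
Pivot on row 2; the Z-row RHS becomes 28 − (-2)·7 = 42.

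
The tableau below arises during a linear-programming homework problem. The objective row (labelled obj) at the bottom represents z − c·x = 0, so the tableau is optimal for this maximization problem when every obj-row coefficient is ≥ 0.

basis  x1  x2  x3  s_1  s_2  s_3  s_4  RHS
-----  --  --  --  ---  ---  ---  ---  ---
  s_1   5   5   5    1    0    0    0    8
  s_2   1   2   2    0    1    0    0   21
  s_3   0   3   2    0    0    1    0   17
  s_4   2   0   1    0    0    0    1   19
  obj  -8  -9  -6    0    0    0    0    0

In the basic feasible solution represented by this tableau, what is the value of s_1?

8

s_1 is basic (row 1); its value is the RHS of that row, 8.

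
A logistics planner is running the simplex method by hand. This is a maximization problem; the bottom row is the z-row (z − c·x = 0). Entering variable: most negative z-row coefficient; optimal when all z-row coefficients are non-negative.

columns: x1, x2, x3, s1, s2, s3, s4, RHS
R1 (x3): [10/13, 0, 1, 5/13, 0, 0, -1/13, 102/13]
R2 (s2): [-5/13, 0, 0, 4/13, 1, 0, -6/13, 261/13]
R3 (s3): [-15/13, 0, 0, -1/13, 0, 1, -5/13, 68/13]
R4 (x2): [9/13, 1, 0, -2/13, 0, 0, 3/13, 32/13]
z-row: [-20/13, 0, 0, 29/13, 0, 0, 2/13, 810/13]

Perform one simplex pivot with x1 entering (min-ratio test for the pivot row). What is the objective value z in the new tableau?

610/9

Ratio test on column x1 — row 1: (102/13)/(10/13) = 51/5; row 2: entry -5/13 ≤ 0; row 3: entry -15/13 ≤ 0; row 4: (32/13)/(9/13) = 32/9. Minimum is 32/9 at row 4 (x2 leaves); pivot element 9/13.
Pivot on row 4; the z-row RHS becomes 810/13 − (-20/13)·(32/9) = 610/9.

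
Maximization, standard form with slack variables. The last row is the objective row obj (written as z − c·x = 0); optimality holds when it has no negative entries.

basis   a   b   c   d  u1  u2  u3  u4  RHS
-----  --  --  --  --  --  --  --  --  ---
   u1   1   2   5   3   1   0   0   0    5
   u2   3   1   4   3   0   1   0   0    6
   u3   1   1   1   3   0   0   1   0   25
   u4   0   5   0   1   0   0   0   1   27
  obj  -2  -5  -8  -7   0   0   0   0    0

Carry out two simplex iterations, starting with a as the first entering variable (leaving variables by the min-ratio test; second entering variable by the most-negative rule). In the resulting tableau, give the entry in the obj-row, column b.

-21/11

Ratio test on column a — row 1: 5/1 = 5; row 2: 6/3 = 2; row 3: 25/1 = 25; row 4: entry 0 ≤ 0. Minimum is 2 at row 2 (u2 leaves); pivot element 3.
Divide row 2 by 3; eliminate column a from the other rows.
Second iteration: most negative obj-row entry is -16/3 in column c, so c enters.
Ratio test on column c — row 1: 3/(11/3) = 9/11; row 2: 2/(4/3) = 3/2; row 3: entry -1/3 ≤ 0; row 4: entry 0 ≤ 0. Minimum is 9/11 at row 1 (u1 leaves); pivot element 11/3.
Divide row 1 by 11/3; eliminate column c from the other rows.
After both pivots, the entry at the obj-row, column b is -21/11.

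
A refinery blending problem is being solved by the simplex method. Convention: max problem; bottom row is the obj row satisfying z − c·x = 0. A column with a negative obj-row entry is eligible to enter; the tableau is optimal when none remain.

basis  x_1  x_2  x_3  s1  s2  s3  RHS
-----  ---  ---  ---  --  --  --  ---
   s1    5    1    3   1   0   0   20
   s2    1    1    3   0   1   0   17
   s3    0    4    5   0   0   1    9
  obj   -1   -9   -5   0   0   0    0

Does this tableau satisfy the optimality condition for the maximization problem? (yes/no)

The obj-row has a negative entry -9 in column x_2, so it is not optimal.

no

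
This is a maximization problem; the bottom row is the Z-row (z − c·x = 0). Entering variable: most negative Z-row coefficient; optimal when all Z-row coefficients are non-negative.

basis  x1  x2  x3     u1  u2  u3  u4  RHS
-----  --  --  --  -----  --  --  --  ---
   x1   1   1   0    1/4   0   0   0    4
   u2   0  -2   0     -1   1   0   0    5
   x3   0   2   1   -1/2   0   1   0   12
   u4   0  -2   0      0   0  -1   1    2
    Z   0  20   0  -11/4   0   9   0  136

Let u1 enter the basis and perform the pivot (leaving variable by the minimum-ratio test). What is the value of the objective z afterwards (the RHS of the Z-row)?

Ratio test on column u1 — row 1: 4/(1/4) = 16; row 2: entry -1 ≤ 0; row 3: entry -1/2 ≤ 0; row 4: entry 0 ≤ 0. Minimum is 16 at row 1 (x1 leaves); pivot element 1/4.
Pivot on row 1; the Z-row RHS becomes 136 − (-11/4)·16 = 180.

180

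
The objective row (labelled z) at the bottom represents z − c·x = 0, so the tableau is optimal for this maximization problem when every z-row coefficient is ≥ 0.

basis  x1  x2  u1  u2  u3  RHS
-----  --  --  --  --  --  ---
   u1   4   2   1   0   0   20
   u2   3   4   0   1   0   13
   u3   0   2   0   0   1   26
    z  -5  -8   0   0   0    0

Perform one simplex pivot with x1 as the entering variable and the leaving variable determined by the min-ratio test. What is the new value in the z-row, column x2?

-4/3

Ratio test on column x1 — row 1: 20/4 = 5; row 2: 13/3 = 13/3; row 3: entry 0 ≤ 0. Minimum is 13/3 at row 2 (u2 leaves); pivot element 3.
Divide row 2 by 3; eliminate column x1 from the other rows.
z-row update in column x2: -8 − (-5)·(4/3) = -4/3.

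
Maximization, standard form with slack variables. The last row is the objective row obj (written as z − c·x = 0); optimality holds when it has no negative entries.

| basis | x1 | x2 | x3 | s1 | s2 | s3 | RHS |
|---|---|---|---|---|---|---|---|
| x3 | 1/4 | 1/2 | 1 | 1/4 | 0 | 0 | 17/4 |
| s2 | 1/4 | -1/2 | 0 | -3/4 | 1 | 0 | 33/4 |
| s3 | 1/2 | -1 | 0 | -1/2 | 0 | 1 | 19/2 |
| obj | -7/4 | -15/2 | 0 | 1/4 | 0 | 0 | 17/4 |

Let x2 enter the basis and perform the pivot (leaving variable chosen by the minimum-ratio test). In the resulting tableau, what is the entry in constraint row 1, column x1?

Ratio test on column x2 — row 1: (17/4)/(1/2) = 17/2; row 2: entry -1/2 ≤ 0; row 3: entry -1 ≤ 0. Minimum is 17/2 at row 1 (x3 leaves); pivot element 1/2.
Divide row 1 by 1/2; eliminate column x2 from the other rows.
In the new row 1, the x1 entry is the old entry divided by the pivot: (1/4)/(1/2) = 1/2.

1/2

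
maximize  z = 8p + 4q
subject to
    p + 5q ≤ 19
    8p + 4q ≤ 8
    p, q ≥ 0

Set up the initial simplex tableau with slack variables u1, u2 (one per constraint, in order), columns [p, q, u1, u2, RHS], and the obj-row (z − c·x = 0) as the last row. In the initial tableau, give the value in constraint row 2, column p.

8

Constraint 2 has coefficient 8 on p.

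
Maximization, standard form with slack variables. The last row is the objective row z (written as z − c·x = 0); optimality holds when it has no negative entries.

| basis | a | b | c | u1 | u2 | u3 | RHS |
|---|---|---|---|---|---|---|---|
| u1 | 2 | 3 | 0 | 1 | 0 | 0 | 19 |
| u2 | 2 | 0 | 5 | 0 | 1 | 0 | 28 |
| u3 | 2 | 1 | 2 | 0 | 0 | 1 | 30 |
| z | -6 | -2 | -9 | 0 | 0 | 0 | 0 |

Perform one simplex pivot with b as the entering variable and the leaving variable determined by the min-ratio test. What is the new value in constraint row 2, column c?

Ratio test on column b — row 1: 19/3 = 19/3; row 2: entry 0 ≤ 0; row 3: 30/1 = 30. Minimum is 19/3 at row 1 (u1 leaves); pivot element 3.
Divide row 1 by 3; eliminate column b from the other rows.
Row 2 update in column c: 5 − 0·0 = 5.

5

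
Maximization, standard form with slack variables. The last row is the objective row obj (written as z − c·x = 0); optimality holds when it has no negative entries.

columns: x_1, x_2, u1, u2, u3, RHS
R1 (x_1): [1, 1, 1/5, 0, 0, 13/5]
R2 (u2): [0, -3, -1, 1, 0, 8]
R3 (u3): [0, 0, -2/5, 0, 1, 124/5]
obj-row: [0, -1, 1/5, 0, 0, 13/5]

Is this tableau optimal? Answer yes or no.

no

The obj-row has a negative entry -1 in column x_2, so it is not optimal.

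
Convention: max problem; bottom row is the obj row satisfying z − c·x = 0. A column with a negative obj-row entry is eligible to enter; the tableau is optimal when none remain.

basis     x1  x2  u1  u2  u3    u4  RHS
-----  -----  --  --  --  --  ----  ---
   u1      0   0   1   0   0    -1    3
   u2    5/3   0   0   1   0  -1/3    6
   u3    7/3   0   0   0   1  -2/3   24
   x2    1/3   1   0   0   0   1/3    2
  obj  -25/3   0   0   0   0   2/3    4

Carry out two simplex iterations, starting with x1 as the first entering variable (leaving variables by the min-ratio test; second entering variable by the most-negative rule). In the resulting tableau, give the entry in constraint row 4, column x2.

Ratio test on column x1 — row 1: entry 0 ≤ 0; row 2: 6/(5/3) = 18/5; row 3: 24/(7/3) = 72/7; row 4: 2/(1/3) = 6. Minimum is 18/5 at row 2 (u2 leaves); pivot element 5/3.
Divide row 2 by 5/3; eliminate column x1 from the other rows.
Second iteration: most negative obj-row entry is -1 in column u4, so u4 enters.
Ratio test on column u4 — row 1: entry -1 ≤ 0; row 2: entry -1/5 ≤ 0; row 3: entry -1/5 ≤ 0; row 4: (4/5)/(2/5) = 2. Minimum is 2 at row 4 (x2 leaves); pivot element 2/5.
Divide row 4 by 2/5; eliminate column u4 from the other rows.
After both pivots, the entry at constraint row 4, column x2 is 5/2.

5/2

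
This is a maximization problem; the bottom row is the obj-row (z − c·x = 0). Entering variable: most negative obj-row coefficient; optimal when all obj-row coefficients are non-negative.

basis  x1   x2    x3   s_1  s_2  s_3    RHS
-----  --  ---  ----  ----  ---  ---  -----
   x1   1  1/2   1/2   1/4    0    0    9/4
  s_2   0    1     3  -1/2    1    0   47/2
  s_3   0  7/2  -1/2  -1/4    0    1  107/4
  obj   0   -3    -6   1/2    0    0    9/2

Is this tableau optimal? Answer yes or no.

The obj-row has a negative entry -6 in column x3, so it is not optimal.

no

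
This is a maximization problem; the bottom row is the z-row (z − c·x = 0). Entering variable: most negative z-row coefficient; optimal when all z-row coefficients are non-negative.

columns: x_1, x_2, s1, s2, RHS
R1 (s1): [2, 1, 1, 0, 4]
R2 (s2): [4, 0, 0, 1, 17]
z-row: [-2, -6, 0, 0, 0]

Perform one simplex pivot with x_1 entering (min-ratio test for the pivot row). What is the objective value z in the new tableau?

Ratio test on column x_1 — row 1: 4/2 = 2; row 2: 17/4 = 17/4. Minimum is 2 at row 1 (s1 leaves); pivot element 2.
Pivot on row 1; the z-row RHS becomes 0 − (-2)·2 = 4.

4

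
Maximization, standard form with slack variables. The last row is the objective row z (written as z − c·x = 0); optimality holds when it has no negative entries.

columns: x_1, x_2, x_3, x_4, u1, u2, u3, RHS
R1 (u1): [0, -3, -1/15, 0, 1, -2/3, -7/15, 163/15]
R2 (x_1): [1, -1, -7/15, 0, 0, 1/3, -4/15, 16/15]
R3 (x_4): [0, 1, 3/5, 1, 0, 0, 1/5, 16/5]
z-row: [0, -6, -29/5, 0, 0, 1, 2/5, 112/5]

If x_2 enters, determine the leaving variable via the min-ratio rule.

Column x_2 entries and ratios — u1: -3 ≤ 0, skip; x_1: -1 ≤ 0, skip; x_4: (16/5)/1 = 16/5.
Smallest ratio is 16/5 in the row of x_4, so x_4 leaves.

x_4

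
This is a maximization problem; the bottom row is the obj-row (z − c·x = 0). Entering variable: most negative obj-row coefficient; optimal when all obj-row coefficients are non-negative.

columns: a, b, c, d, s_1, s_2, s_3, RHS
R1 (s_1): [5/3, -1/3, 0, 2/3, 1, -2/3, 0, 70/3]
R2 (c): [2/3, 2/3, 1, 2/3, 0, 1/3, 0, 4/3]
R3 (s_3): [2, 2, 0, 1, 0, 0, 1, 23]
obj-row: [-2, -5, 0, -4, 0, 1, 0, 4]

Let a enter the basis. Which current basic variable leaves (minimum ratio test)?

c

Column a entries and ratios — s_1: (70/3)/(5/3) = 14; c: (4/3)/(2/3) = 2; s_3: 23/2 = 23/2.
Smallest ratio is 2 in the row of c, so c leaves.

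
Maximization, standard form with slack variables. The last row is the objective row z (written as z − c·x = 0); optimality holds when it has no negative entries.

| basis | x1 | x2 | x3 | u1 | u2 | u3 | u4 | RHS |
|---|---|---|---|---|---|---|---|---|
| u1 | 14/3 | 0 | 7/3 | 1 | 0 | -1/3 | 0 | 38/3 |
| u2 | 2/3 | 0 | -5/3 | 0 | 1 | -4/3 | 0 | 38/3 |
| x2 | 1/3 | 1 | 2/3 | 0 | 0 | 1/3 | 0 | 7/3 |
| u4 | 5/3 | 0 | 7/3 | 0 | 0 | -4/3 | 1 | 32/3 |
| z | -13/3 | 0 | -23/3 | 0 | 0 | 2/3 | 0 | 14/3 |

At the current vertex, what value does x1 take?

x1 is not in the basis, so in the current basic feasible solution x1 = 0.

0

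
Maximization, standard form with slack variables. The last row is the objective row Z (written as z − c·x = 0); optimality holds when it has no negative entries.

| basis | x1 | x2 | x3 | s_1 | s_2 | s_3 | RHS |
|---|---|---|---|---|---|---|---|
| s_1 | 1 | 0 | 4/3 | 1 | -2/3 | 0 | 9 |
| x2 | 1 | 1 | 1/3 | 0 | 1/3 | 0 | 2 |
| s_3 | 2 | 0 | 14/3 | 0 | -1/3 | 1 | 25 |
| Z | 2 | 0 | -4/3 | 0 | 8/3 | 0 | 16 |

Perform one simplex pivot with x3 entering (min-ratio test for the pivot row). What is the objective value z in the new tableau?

162/7

Ratio test on column x3 — row 1: 9/(4/3) = 27/4; row 2: 2/(1/3) = 6; row 3: 25/(14/3) = 75/14. Minimum is 75/14 at row 3 (s_3 leaves); pivot element 14/3.
Pivot on row 3; the Z-row RHS becomes 16 − (-4/3)·(75/14) = 162/7.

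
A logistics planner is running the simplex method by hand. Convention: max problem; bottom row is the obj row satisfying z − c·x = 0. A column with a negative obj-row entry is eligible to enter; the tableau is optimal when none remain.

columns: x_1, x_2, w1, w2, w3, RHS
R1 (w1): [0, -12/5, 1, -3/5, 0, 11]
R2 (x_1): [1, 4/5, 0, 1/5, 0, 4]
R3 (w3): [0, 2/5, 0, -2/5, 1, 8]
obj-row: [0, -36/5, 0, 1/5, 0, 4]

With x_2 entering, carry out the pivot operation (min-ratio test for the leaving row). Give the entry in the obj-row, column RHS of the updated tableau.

40

Ratio test on column x_2 — row 1: entry -12/5 ≤ 0; row 2: 4/(4/5) = 5; row 3: 8/(2/5) = 20. Minimum is 5 at row 2 (x_1 leaves); pivot element 4/5.
Divide row 2 by 4/5; eliminate column x_2 from the other rows.
obj-row update in column RHS: 4 − (-36/5)·5 = 40.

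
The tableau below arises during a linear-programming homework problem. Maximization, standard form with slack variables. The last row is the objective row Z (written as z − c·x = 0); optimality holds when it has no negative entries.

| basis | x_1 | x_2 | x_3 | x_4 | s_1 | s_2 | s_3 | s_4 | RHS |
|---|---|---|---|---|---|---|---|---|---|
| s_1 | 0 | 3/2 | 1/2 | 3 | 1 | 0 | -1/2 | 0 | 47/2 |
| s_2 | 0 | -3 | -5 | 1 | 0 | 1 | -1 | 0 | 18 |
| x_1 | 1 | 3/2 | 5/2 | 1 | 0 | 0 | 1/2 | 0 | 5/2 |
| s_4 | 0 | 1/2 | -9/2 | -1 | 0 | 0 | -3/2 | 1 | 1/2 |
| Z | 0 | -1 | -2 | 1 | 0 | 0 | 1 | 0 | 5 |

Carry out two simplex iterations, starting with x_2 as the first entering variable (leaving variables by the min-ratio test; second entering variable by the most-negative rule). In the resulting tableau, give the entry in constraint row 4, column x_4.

1/4

Ratio test on column x_2 — row 1: (47/2)/(3/2) = 47/3; row 2: entry -3 ≤ 0; row 3: (5/2)/(3/2) = 5/3; row 4: (1/2)/(1/2) = 1. Minimum is 1 at row 4 (s_4 leaves); pivot element 1/2.
Divide row 4 by 1/2; eliminate column x_2 from the other rows.
Second iteration: most negative Z-row entry is -11 in column x_3, so x_3 enters.
Ratio test on column x_3 — row 1: 22/14 = 11/7; row 2: entry -32 ≤ 0; row 3: 1/16 = 1/16; row 4: entry -9 ≤ 0. Minimum is 1/16 at row 3 (x_1 leaves); pivot element 16.
Divide row 3 by 16; eliminate column x_3 from the other rows.
After both pivots, the entry at constraint row 4, column x_4 is 1/4.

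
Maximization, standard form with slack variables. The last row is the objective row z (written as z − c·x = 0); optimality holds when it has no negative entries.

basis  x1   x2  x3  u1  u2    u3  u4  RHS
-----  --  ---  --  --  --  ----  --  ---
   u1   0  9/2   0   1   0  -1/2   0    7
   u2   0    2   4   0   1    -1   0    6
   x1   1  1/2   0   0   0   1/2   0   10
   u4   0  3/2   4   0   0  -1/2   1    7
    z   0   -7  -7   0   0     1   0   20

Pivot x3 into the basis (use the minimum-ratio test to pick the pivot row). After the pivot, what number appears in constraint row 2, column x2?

1/2

Ratio test on column x3 — row 1: entry 0 ≤ 0; row 2: 6/4 = 3/2; row 3: entry 0 ≤ 0; row 4: 7/4 = 7/4. Minimum is 3/2 at row 2 (u2 leaves); pivot element 4.
Divide row 2 by 4; eliminate column x3 from the other rows.
In the new row 2, the x2 entry is the old entry divided by the pivot: 2/4 = 1/2.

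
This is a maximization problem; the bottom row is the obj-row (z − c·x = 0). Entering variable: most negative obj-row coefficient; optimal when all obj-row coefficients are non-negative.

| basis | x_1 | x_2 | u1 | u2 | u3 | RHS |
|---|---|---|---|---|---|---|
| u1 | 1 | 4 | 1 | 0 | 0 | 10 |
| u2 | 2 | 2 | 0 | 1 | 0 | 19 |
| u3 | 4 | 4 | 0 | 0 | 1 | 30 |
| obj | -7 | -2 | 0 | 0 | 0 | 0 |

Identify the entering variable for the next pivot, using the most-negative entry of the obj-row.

x_1

Negative obj-row entries: x_1: -7, x_2: -2.
The most negative is -7 in column x_1, so x_1 enters.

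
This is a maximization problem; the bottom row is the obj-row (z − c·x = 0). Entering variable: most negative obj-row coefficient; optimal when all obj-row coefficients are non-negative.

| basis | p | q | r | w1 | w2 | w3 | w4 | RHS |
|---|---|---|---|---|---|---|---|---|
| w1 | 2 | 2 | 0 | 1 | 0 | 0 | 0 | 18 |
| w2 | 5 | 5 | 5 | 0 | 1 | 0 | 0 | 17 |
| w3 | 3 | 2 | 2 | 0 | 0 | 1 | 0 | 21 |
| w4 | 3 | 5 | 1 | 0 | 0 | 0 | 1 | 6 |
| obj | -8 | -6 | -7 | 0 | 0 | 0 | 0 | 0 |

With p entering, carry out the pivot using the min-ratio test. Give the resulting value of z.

Ratio test on column p — row 1: 18/2 = 9; row 2: 17/5 = 17/5; row 3: 21/3 = 7; row 4: 6/3 = 2. Minimum is 2 at row 4 (w4 leaves); pivot element 3.
Pivot on row 4; the obj-row RHS becomes 0 − (-8)·2 = 16.

16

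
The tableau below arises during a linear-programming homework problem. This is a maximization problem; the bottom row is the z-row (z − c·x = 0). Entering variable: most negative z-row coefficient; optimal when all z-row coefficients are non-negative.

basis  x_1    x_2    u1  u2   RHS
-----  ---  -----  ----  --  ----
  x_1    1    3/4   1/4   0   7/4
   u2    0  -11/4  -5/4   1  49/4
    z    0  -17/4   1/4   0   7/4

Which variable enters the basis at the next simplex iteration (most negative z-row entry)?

Negative z-row entries: x_2: -17/4.
The most negative is -17/4 in column x_2, so x_2 enters.

x_2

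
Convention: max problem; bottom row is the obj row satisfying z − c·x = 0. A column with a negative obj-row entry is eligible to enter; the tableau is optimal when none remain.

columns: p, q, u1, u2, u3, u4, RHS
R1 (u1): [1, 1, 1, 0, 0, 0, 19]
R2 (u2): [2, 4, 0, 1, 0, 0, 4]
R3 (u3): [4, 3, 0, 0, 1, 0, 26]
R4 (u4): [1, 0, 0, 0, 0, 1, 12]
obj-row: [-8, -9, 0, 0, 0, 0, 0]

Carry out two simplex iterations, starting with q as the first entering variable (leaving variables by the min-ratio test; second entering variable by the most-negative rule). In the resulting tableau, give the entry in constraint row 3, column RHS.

Ratio test on column q — row 1: 19/1 = 19; row 2: 4/4 = 1; row 3: 26/3 = 26/3; row 4: entry 0 ≤ 0. Minimum is 1 at row 2 (u2 leaves); pivot element 4.
Divide row 2 by 4; eliminate column q from the other rows.
Second iteration: most negative obj-row entry is -7/2 in column p, so p enters.
Ratio test on column p — row 1: 18/(1/2) = 36; row 2: 1/(1/2) = 2; row 3: 23/(5/2) = 46/5; row 4: 12/1 = 12. Minimum is 2 at row 2 (q leaves); pivot element 1/2.
Divide row 2 by 1/2; eliminate column p from the other rows.
After both pivots, the entry at constraint row 3, column RHS is 18.

18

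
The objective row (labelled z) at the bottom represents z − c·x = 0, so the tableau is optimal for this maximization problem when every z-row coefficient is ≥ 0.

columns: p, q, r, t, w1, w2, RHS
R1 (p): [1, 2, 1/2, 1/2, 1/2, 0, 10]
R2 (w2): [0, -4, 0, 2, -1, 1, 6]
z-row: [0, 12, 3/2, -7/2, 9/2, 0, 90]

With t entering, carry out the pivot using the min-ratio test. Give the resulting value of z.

201/2

Ratio test on column t — row 1: 10/(1/2) = 20; row 2: 6/2 = 3. Minimum is 3 at row 2 (w2 leaves); pivot element 2.
Pivot on row 2; the z-row RHS becomes 90 − (-7/2)·3 = 201/2.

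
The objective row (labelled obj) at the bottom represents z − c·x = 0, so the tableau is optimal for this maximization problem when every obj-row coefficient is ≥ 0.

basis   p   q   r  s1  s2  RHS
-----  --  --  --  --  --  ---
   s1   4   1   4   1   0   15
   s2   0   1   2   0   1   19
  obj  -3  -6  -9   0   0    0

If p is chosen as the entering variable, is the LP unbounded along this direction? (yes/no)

Column p has positive entries in row(s) 1, so the ratio test bounds it — not unbounded.

no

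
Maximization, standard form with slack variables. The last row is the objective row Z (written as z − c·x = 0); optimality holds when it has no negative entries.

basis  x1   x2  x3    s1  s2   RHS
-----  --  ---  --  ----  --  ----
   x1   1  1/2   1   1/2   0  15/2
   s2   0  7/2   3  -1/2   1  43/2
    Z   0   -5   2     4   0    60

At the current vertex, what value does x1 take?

x1 is basic (row 1); its value is the RHS of that row, 15/2.

15/2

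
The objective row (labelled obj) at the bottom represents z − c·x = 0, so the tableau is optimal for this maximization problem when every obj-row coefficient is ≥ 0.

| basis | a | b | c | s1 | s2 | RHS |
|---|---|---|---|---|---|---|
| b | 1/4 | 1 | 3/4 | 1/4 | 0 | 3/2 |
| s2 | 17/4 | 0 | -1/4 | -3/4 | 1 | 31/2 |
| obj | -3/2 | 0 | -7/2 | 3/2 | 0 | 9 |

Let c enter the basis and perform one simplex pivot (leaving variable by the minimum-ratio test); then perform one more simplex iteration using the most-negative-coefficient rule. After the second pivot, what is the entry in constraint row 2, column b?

1/13

Ratio test on column c — row 1: (3/2)/(3/4) = 2; row 2: entry -1/4 ≤ 0. Minimum is 2 at row 1 (b leaves); pivot element 3/4.
Divide row 1 by 3/4; eliminate column c from the other rows.
Second iteration: most negative obj-row entry is -1/3 in column a, so a enters.
Ratio test on column a — row 1: 2/(1/3) = 6; row 2: 16/(13/3) = 48/13. Minimum is 48/13 at row 2 (s2 leaves); pivot element 13/3.
Divide row 2 by 13/3; eliminate column a from the other rows.
After both pivots, the entry at constraint row 2, column b is 1/13.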